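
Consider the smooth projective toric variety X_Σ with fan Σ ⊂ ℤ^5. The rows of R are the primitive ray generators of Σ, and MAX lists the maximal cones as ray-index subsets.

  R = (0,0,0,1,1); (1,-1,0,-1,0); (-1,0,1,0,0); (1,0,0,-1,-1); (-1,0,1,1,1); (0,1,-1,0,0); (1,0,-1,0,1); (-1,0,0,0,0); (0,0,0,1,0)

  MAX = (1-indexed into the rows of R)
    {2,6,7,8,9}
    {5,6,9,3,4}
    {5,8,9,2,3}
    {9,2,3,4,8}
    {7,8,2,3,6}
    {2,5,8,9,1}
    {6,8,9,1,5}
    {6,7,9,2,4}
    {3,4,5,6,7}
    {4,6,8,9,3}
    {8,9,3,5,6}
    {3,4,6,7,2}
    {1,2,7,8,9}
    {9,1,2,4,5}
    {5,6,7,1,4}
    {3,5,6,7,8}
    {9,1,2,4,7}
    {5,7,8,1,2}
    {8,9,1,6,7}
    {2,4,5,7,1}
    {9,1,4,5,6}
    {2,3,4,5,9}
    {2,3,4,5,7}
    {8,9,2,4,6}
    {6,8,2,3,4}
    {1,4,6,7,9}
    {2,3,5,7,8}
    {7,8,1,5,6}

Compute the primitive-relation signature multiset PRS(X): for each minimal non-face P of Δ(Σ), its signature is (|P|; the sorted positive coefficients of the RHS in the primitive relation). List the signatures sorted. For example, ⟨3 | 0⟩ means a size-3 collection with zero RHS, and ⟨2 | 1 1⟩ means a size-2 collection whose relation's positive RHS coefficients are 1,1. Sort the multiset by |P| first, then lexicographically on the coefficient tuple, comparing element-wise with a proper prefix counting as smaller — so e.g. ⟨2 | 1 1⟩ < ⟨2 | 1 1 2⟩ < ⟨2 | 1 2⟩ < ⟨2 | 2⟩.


Minimal non-faces — 9 found among 9 rays, 28 max cones:

  • {1,3}:  v_{1} + v_{3} = v_{5}  ⇒ sig = ⟨2 | 1⟩
  • {1,4,8}:  v_{1} + v_{4} + v_{8} = 0  ⇒ sig = ⟨3 | 0⟩
  • {1,2,6}:  v_{1} + v_{2} + v_{6} = v_{7}  ⇒ sig = ⟨3 | 1⟩
  • {3,7,9}:  v_{3} + v_{7} + v_{9} = v_{1}  ⇒ sig = ⟨3 | 1⟩
  • {4,5,8}:  v_{4} + v_{5} + v_{8} = v_{3}  ⇒ sig = ⟨3 | 1⟩
  • {2,5,6}:  v_{2} + v_{5} + v_{6} = v_{3} + v_{7}  ⇒ sig = ⟨3 | 1 1⟩
  • {4,7,8}:  v_{4} + v_{7} + v_{8} = v_{2} + v_{6}  ⇒ sig = ⟨3 | 1 1⟩
  • {5,7,9}:  v_{5} + v_{7} + v_{9} = 2·v_{1}  ⇒ sig = ⟨3 | 2⟩
  • {2,3,6,9}:  v_{2} + v_{3} + v_{6} + v_{9} = 0  ⇒ sig = ⟨4 | 0⟩

Hence PRS(X_Σ) =
    |P|=2: 1 collection, coeffs (1)
    |P|=3: 7 collections, coeffs (), (1), (1), (1), (1,1), (1,1), (2)
    |P|=4: 1 collection, coeffs ()


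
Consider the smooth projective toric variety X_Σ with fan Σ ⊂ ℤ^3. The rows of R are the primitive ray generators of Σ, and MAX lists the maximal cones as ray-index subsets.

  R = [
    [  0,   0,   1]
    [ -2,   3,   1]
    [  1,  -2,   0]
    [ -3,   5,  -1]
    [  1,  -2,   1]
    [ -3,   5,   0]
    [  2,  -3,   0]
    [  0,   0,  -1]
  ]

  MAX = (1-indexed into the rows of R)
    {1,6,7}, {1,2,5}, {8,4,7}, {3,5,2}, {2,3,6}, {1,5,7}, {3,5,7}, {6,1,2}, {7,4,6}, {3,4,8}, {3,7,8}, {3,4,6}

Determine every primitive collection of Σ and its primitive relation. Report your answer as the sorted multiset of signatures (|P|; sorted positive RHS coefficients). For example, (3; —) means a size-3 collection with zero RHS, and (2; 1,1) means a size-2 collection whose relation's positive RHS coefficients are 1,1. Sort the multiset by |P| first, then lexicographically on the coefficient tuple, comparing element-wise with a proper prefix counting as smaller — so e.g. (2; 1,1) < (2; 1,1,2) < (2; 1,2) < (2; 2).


12 minimal non-faces of Δ(Σ) (on 8 rays):

  {1,8}:  v_{1} + v_{8} = 0  →  sig = (2; —)
  {1,3}:  v_{1} + v_{3} = v_{5}  →  sig = (2; 1)
  {1,4}:  v_{1} + v_{4} = v_{6}  →  sig = (2; 1)
  {2,7}:  v_{2} + v_{7} = v_{1}  →  sig = (2; 1)
  {5,6}:  v_{5} + v_{6} = v_{2}  →  sig = (2; 1)
  {5,8}:  v_{5} + v_{8} = v_{3}  →  sig = (2; 1)
  {6,8}:  v_{6} + v_{8} = v_{4}  →  sig = (2; 1)
  {2,8}:  v_{2} + v_{8} = v_{3} + v_{6}  →  sig = (2; 1,1)
  {4,5}:  v_{4} + v_{5} = v_{3} + v_{6}  →  sig = (2; 1,1)
  {2,4}:  v_{2} + v_{4} = v_{3} + 2·v_{6}  →  sig = (2; 1,2)
  {3,6,7}:  v_{3} + v_{6} + v_{7} = 0  →  sig = (3; —)
  {3,4,7}:  v_{3} + v_{4} + v_{7} = v_{8}  →  sig = (3; 1)

so the primitive-relation signature multiset is
    (2; —)
    (2; 1)
    (2; 1)
    (2; 1)
    (2; 1)
    (2; 1)
    (2; 1)
    (2; 1,1)
    (2; 1,1)
    (2; 1,2)
    (3; —)
    (3; 1)


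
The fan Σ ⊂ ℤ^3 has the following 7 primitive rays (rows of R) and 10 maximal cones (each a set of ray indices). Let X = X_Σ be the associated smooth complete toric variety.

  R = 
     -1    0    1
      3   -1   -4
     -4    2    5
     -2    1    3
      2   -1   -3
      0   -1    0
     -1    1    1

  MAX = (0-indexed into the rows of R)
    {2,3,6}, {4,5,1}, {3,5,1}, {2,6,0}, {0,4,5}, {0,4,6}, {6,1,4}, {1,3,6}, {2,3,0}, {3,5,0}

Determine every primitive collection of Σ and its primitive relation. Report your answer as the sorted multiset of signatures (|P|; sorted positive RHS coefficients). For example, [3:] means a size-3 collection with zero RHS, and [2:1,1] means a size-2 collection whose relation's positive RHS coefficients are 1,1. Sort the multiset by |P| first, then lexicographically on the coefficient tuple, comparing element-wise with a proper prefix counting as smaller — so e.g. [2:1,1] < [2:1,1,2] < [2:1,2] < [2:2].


7 collections generate NE(X_Σ); each relation:

  {3,4}:  v_{3} + v_{4} = 0  ⟹  sig = [2:]
  {0,1}:  v_{0} + v_{1} = v_{4}  ⟹  sig = [2:1]
  {1,2}:  v_{1} + v_{2} = v_{6}  ⟹  sig = [2:1]
  {5,6}:  v_{5} + v_{6} = v_{0}  ⟹  sig = [2:1]
  {2,4}:  v_{2} + v_{4} = v_{0} + v_{6}  ⟹  sig = [2:1,1]
  {2,5}:  v_{2} + v_{5} = 2·v_{0} + v_{3}  ⟹  sig = [2:1,2]
  {0,3,6}:  v_{0} + v_{3} + v_{6} = v_{2}  ⟹  sig = [3:1]

Signatures (|P|; sorted positive RHS coefficients), sorted:
    [2:]
    [2:1]
    [2:1]
    [2:1]
    [2:1,1]
    [2:1,2]
    [3:1]


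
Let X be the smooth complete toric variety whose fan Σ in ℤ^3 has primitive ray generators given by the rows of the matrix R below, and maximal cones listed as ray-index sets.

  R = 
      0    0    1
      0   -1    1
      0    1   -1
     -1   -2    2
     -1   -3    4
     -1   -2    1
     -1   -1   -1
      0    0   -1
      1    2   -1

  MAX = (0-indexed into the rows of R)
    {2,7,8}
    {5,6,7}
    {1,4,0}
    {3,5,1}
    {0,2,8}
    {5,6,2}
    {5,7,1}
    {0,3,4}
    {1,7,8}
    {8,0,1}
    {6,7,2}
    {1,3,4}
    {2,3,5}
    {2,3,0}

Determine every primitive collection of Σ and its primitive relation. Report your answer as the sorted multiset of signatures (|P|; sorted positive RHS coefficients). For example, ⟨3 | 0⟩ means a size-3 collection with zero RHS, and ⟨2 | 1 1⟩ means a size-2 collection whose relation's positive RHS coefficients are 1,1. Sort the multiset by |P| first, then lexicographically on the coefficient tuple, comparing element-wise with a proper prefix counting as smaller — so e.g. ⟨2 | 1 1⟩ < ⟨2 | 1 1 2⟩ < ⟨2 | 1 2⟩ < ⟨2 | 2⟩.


17 minimal non-faces of Δ(Σ) (on 9 rays):

  P={0,7}:  v_{0} + v_{7} = 0 ; sig = ⟨2 | 0⟩
  P={1,2}:  v_{1} + v_{2} = 0 ; sig = ⟨2 | 0⟩
  P={5,8}:  v_{5} + v_{8} = 0 ; sig = ⟨2 | 0⟩
  P={0,5}:  v_{0} + v_{5} = v_{3} ; sig = ⟨2 | 1⟩
  P={3,7}:  v_{3} + v_{7} = v_{5} ; sig = ⟨2 | 1⟩
  P={3,8}:  v_{3} + v_{8} = v_{0} ; sig = ⟨2 | 1⟩
  P={0,6}:  v_{0} + v_{6} = v_{2} + v_{5} ; sig = ⟨2 | 1 1⟩
  P={1,6}:  v_{1} + v_{6} = v_{5} + v_{7} ; sig = ⟨2 | 1 1⟩
  P={2,4}:  v_{2} + v_{4} = v_{0} + v_{3} ; sig = ⟨2 | 1 1⟩
  P={4,6}:  v_{4} + v_{6} = v_{3} + v_{5} ; sig = ⟨2 | 1 1⟩
  P={4,7}:  v_{4} + v_{7} = v_{1} + v_{3} ; sig = ⟨2 | 1 1⟩
  P={6,8}:  v_{6} + v_{8} = v_{2} + v_{7} ; sig = ⟨2 | 1 1⟩
  P={3,6}:  v_{3} + v_{6} = v_{2} + 2·v_{5} ; sig = ⟨2 | 1 2⟩
  P={4,5}:  v_{4} + v_{5} = v_{1} + 2·v_{3} ; sig = ⟨2 | 1 2⟩
  P={4,8}:  v_{4} + v_{8} = 2·v_{0} + v_{1} ; sig = ⟨2 | 1 2⟩
  P={0,1,3}:  v_{0} + v_{1} + v_{3} = v_{4} ; sig = ⟨3 | 1⟩
  P={2,5,7}:  v_{2} + v_{5} + v_{7} = v_{6} ; sig = ⟨3 | 1⟩

Hence PRS(X_Σ) =
    |P|=2: 15 collections, coeffs (), (), (), (1), (1), (1), (1,1), (1,1), (1,1), (1,1), (1,1), (1,1), (1,2), (1,2), (1,2)
    |P|=3: 2 collections, coeffs (1), (1)


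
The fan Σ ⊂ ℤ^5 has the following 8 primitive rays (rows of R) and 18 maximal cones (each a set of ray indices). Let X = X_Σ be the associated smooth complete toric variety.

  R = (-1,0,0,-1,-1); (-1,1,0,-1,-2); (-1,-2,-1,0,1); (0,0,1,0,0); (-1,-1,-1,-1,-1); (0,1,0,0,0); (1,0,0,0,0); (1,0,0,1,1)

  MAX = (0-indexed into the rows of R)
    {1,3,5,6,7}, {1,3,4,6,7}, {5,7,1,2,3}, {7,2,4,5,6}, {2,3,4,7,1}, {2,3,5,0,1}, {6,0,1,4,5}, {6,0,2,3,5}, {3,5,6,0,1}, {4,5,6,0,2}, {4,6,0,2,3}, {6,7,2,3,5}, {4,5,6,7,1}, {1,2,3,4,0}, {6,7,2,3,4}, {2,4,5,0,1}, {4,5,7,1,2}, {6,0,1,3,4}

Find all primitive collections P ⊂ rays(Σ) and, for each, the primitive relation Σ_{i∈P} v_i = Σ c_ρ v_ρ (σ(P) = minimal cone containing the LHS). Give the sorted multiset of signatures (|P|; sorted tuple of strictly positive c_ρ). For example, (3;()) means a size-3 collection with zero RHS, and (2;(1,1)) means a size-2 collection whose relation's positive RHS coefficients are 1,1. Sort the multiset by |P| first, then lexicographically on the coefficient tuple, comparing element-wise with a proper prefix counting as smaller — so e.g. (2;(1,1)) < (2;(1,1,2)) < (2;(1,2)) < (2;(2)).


3 collections generate NE(X_Σ); each relation:

  P={0,7}:  v_{0} + v_{7} = 0 ; sig = (2;())
  P={1,2,6}:  v_{1} + v_{2} + v_{6} = v_{4} ; sig = (3;(1))
  P={3,4,5}:  v_{3} + v_{4} + v_{5} = v_{0} ; sig = (3;(1))

so the primitive-relation signature multiset is
    |P|=2: 1 collection, coeffs ()
    |P|=3: 2 collections, coeffs (1), (1)


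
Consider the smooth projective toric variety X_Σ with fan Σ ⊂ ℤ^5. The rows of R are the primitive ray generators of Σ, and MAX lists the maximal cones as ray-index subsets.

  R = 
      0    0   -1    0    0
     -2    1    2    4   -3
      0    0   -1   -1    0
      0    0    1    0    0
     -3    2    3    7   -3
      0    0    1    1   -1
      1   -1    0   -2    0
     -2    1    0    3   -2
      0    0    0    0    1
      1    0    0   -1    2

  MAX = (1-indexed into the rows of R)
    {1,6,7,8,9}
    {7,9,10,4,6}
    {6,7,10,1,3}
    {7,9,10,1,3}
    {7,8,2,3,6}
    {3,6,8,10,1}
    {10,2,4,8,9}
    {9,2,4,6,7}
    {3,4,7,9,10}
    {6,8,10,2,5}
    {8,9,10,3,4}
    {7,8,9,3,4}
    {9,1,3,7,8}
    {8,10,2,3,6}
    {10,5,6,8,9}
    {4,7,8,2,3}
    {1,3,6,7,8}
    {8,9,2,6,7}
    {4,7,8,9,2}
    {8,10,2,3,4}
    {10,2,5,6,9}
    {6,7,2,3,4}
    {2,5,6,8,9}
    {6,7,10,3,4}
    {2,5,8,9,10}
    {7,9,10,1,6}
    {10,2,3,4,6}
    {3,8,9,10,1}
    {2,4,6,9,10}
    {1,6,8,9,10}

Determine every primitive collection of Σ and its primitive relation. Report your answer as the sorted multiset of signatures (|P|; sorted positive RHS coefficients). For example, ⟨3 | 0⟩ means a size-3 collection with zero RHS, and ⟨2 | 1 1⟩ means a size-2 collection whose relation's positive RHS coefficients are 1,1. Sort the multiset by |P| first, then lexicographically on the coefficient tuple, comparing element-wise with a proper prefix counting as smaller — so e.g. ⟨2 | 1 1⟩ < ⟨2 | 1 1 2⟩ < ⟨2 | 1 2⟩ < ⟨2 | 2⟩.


Minimal non-faces — 12 found among 10 rays, 30 max cones:

  • {1,4}:  v_{1} + v_{4} = 0 ; sig = ⟨2 | 0⟩
  • {1,2}:  v_{1} + v_{2} = v_{6} + v_{8} ; sig = ⟨2 | 1 1⟩
  • {3,5}:  v_{3} + v_{5} = v_{2} + v_{8} + v_{10} ; sig = ⟨2 | 1 1 1⟩
  • {5,7}:  v_{5} + v_{7} = v_{2} + v_{6} + v_{9} ; sig = ⟨2 | 1 1 1⟩
  • {4,5}:  v_{4} + v_{5} = 2·v_{2} + v_{9} + v_{10} ; sig = ⟨2 | 1 1 2⟩
  • {1,5}:  v_{1} + v_{5} = 2·v_{6} + 2·v_{8} + v_{9} + v_{10} ; sig = ⟨2 | 1 1 2 2⟩
  • {3,6,9}:  v_{3} + v_{6} + v_{9} = 0 ; sig = ⟨3 | 0⟩
  • {7,8,10}:  v_{7} + v_{8} + v_{10} = 0 ; sig = ⟨3 | 0⟩
  • {4,6,8}:  v_{4} + v_{6} + v_{8} = v_{2} ; sig = ⟨3 | 1⟩
  • {2,3,9}:  v_{2} + v_{3} + v_{9} = v_{4} + v_{8} ; sig = ⟨3 | 1 1⟩
  • {2,7,10}:  v_{2} + v_{7} + v_{10} = v_{4} + v_{6} ; sig = ⟨3 | 1 1⟩
  • {2,6,8,9,10}:  v_{2} + v_{6} + v_{8} + v_{9} + v_{10} = v_{5} ; sig = ⟨5 | 1⟩

Hence PRS(X_Σ) =
[⟨2 | 0⟩, ⟨2 | 1 1⟩, ⟨2 | 1 1 1⟩, ⟨2 | 1 1 1⟩, ⟨2 | 1 1 2⟩, ⟨2 | 1 1 2 2⟩, ⟨3 | 0⟩, ⟨3 | 0⟩, ⟨3 | 1⟩, ⟨3 | 1 1⟩, ⟨3 | 1 1⟩, ⟨5 | 1⟩]


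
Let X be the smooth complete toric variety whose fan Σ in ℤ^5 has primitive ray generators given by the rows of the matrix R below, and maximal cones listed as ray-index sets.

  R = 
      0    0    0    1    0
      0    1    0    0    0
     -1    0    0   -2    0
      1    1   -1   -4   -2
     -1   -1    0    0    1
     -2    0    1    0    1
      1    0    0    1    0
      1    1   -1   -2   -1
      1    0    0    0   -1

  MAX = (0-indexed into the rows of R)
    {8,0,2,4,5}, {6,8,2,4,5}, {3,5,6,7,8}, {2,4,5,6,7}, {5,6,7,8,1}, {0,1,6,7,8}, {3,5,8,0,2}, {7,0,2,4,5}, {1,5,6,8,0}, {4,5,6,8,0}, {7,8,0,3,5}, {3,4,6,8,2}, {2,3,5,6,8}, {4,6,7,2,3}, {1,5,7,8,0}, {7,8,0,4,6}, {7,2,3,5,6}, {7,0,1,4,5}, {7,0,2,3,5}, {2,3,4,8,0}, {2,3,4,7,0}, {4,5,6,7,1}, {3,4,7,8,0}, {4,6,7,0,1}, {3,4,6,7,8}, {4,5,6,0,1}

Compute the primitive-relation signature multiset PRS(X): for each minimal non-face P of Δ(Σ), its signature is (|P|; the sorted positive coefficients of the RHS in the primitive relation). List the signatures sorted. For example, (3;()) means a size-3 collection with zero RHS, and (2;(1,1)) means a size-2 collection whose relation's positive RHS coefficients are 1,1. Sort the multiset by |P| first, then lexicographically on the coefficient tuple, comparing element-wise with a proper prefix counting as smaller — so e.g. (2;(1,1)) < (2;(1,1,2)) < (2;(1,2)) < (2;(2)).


|primitive collections| = 9. Relations:

  P = {1,2}:  v_{1} + v_{2} = v_{5} + v_{7} ; sig = (2;(1,1))
  P = {1,3}:  v_{1} + v_{3} = v_{5} + 2·v_{7} + v_{8} ; sig = (2;(1,1,2))
  P = {0,2,6}:  v_{0} + v_{2} + v_{6} = 0 ; sig = (3;())
  P = {1,4,8}:  v_{1} + v_{4} + v_{8} = 0 ; sig = (3;())
  P = {2,7,8}:  v_{2} + v_{7} + v_{8} = v_{3} ; sig = (3;(1))
  P = {0,3,6}:  v_{0} + v_{3} + v_{6} = v_{7} + v_{8} ; sig = (3;(1,1))
  P = {3,4,5}:  v_{3} + v_{4} + v_{5} = 2·v_{2} ; sig = (3;(2))
  P = {0,5,6,7}:  v_{0} + v_{5} + v_{6} + v_{7} = v_{1} ; sig = (4;(1))
  P = {4,5,7,8}:  v_{4} + v_{5} + v_{7} + v_{8} = v_{2} ; sig = (4;(1))

Signatures (|P|; sorted positive RHS coefficients), sorted:
    (2;(1,1))
    (2;(1,1,2))
    (3;())
    (3;())
    (3;(1))
    (3;(1,1))
    (3;(2))
    (4;(1))
    (4;(1))


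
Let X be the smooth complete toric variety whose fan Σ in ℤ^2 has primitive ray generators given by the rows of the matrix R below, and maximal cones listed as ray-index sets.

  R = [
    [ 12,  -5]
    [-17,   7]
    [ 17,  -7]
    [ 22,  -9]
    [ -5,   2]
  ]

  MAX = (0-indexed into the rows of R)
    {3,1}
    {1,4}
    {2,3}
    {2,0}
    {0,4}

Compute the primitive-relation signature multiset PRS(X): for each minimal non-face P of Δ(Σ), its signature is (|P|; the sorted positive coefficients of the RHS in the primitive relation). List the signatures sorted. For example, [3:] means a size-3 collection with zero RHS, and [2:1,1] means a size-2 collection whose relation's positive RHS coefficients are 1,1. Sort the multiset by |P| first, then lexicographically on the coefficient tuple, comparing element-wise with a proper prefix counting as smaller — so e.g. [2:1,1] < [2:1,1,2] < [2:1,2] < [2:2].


Δ(Σ) — 5 vertices, 5 min non-faces:

  P={1,2}:  v_{1} + v_{2} = 0 — sig = [2:]
  P={0,1}:  v_{0} + v_{1} = v_{4} — sig = [2:1]
  P={2,4}:  v_{2} + v_{4} = v_{0} — sig = [2:1]
  P={3,4}:  v_{3} + v_{4} = v_{2} — sig = [2:1]
  P={0,3}:  v_{0} + v_{3} = 2·v_{2} — sig = [2:2]

Signatures (|P|; sorted positive RHS coefficients), sorted:
[[2:], [2:1], [2:1], [2:1], [2:2]]


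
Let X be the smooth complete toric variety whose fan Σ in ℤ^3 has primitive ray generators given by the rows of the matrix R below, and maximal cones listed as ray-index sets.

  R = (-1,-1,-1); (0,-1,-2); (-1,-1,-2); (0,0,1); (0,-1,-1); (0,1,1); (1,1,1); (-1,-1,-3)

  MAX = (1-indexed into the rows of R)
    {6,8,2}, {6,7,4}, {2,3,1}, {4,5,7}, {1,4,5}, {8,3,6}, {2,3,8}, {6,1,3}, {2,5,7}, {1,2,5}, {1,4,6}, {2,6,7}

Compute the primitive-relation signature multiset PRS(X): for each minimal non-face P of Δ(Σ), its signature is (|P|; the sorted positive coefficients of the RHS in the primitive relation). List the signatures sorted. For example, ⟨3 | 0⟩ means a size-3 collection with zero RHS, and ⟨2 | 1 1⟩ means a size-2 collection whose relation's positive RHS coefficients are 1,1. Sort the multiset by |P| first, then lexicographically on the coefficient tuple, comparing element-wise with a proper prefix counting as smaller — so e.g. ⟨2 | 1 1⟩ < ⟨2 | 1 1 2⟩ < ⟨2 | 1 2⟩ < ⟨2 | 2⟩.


12 collections generate NE(X_Σ); each relation:

  • {1,7}:  v_{1} + v_{7} = 0 — sig = ⟨2 | 0⟩
  • {5,6}:  v_{5} + v_{6} = 0 — sig = ⟨2 | 0⟩
  • {2,4}:  v_{2} + v_{4} = v_{5} — sig = ⟨2 | 1⟩
  • {3,4}:  v_{3} + v_{4} = v_{1} — sig = ⟨2 | 1⟩
  • {4,8}:  v_{4} + v_{8} = v_{3} — sig = ⟨2 | 1⟩
  • {3,5}:  v_{3} + v_{5} = v_{1} + v_{2} — sig = ⟨2 | 1 1⟩
  • {3,7}:  v_{3} + v_{7} = v_{2} + v_{6} — sig = ⟨2 | 1 1⟩
  • {5,8}:  v_{5} + v_{8} = v_{2} + v_{3} — sig = ⟨2 | 1 1⟩
  • {1,8}:  v_{1} + v_{8} = 2·v_{3} — sig = ⟨2 | 2⟩
  • {7,8}:  v_{7} + v_{8} = 2·v_{2} + 2·v_{6} — sig = ⟨2 | 2 2⟩
  • {1,2,6}:  v_{1} + v_{2} + v_{6} = v_{3} — sig = ⟨3 | 1⟩
  • {2,3,6}:  v_{2} + v_{3} + v_{6} = v_{8} — sig = ⟨3 | 1⟩

Hence PRS(X_Σ) =
{ ⟨2 | 0⟩ ×2,  ⟨2 | 1⟩ ×3,  ⟨2 | 1 1⟩ ×3,  ⟨2 | 2⟩,  ⟨2 | 2 2⟩,  ⟨3 | 1⟩ ×2 }


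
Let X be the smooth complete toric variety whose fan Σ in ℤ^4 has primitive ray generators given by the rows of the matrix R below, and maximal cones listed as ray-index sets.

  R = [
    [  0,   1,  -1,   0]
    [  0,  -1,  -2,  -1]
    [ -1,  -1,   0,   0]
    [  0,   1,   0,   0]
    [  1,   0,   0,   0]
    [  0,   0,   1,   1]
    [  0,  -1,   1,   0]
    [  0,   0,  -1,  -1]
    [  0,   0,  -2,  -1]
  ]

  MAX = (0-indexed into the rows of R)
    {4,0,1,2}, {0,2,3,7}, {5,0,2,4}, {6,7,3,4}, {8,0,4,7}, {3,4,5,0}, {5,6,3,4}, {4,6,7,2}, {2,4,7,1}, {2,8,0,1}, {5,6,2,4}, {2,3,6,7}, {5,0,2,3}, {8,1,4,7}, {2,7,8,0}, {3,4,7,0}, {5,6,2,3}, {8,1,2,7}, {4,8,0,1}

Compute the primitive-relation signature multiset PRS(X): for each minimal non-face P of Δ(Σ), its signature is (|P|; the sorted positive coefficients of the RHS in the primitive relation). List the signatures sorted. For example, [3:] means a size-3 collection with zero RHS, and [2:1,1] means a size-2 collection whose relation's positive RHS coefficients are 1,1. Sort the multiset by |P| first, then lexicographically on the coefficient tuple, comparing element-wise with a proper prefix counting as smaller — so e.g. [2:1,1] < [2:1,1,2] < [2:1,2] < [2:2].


Σ has 12 primitive collections:

  P = {0,6}:  v_{0} + v_{6} = 0  so sig = [2:]
  P = {5,7}:  v_{5} + v_{7} = 0  so sig = [2:]
  P = {1,3}:  v_{1} + v_{3} = v_{8}  so sig = [2:1]
  P = {3,8}:  v_{3} + v_{8} = v_{0} + v_{7}  so sig = [2:1,1]
  P = {5,8}:  v_{5} + v_{8} = v_{0} + v_{2} + v_{4}  so sig = [2:1,1,1]
  P = {6,8}:  v_{6} + v_{8} = v_{2} + v_{4} + v_{7}  so sig = [2:1,1,1]
  P = {1,5}:  v_{1} + v_{5} = v_{0} + 2·v_{2} + 2·v_{4}  so sig = [2:1,2,2]
  P = {1,6}:  v_{1} + v_{6} = 2·v_{2} + 2·v_{4} + v_{7}  so sig = [2:1,2,2]
  P = {2,3,4}:  v_{2} + v_{3} + v_{4} = 0  so sig = [3:]
  P = {2,4,8}:  v_{2} + v_{4} + v_{8} = v_{1}  so sig = [3:1]
  P = {0,1,7}:  v_{0} + v_{1} + v_{7} = 2·v_{8}  so sig = [3:2]
  P = {0,2,4,7}:  v_{0} + v_{2} + v_{4} + v_{7} = v_{8}  so sig = [4:1]

so the primitive-relation signature multiset is
{ [2:] ×2,  [2:1],  [2:1,1],  [2:1,1,1] ×2,  [2:1,2,2] ×2,  [3:],  [3:1],  [3:2],  [4:1] }


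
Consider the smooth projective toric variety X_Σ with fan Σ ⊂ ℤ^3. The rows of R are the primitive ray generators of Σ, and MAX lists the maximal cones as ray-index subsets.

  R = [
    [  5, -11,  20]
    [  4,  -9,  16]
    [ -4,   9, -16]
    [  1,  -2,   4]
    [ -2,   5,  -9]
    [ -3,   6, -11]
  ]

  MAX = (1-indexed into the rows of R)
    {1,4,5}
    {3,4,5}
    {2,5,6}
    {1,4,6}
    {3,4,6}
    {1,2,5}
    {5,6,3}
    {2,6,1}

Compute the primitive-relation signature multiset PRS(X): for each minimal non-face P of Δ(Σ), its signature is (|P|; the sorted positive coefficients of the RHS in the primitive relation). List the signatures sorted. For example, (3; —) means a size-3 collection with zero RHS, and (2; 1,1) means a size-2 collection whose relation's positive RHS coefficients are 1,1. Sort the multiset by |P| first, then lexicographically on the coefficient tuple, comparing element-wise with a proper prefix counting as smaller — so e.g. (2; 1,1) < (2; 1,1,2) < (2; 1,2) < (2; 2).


The 5 primitive collections of Σ (r=6, n=3):

  P={2,3}:  v_{2} + v_{3} = 0  →  sig = (2; —)
  P={1,3}:  v_{1} + v_{3} = v_{4}  →  sig = (2; 1)
  P={2,4}:  v_{2} + v_{4} = v_{1}  →  sig = (2; 1)
  P={1,5,6}:  v_{1} + v_{5} + v_{6} = 0  →  sig = (3; —)
  P={4,5,6}:  v_{4} + v_{5} + v_{6} = v_{3}  →  sig = (3; 1)

Signatures (|P|; sorted positive RHS coefficients), sorted:
    (2; —)
    (2; 1)
    (2; 1)
    (3; —)
    (3; 1)


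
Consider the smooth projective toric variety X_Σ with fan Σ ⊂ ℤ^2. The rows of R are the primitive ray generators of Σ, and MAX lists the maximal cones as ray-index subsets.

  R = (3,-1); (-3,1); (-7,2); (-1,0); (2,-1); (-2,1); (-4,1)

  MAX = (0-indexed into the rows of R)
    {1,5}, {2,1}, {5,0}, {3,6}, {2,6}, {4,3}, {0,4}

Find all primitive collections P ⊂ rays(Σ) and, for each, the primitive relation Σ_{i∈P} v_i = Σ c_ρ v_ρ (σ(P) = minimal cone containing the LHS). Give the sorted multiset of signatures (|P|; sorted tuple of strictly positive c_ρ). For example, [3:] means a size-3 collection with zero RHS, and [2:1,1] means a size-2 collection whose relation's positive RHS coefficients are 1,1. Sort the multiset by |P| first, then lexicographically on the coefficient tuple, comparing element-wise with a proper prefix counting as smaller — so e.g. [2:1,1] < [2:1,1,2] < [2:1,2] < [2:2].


Σ has 14 primitive collections:

  P = {0,1}:  v_{0} + v_{1} = 0  →  sig = [2:]
  P = {4,5}:  v_{4} + v_{5} = 0  →  sig = [2:]
  P = {0,2}:  v_{0} + v_{2} = v_{6}  →  sig = [2:1]
  P = {0,3}:  v_{0} + v_{3} = v_{4}  →  sig = [2:1]
  P = {0,6}:  v_{0} + v_{6} = v_{3}  →  sig = [2:1]
  P = {1,3}:  v_{1} + v_{3} = v_{6}  →  sig = [2:1]
  P = {1,4}:  v_{1} + v_{4} = v_{3}  →  sig = [2:1]
  P = {1,6}:  v_{1} + v_{6} = v_{2}  →  sig = [2:1]
  P = {3,5}:  v_{3} + v_{5} = v_{1}  →  sig = [2:1]
  P = {2,4}:  v_{2} + v_{4} = v_{3} + v_{6}  →  sig = [2:1,1]
  P = {2,3}:  v_{2} + v_{3} = 2·v_{6}  →  sig = [2:2]
  P = {4,6}:  v_{4} + v_{6} = 2·v_{3}  →  sig = [2:2]
  P = {5,6}:  v_{5} + v_{6} = 2·v_{1}  →  sig = [2:2]
  P = {2,5}:  v_{2} + v_{5} = 3·v_{1}  →  sig = [2:3]

so the primitive-relation signature multiset is
[[2:], [2:], [2:1], [2:1], [2:1], [2:1], [2:1], [2:1], [2:1], [2:1,1], [2:2], [2:2], [2:2], [2:3]]


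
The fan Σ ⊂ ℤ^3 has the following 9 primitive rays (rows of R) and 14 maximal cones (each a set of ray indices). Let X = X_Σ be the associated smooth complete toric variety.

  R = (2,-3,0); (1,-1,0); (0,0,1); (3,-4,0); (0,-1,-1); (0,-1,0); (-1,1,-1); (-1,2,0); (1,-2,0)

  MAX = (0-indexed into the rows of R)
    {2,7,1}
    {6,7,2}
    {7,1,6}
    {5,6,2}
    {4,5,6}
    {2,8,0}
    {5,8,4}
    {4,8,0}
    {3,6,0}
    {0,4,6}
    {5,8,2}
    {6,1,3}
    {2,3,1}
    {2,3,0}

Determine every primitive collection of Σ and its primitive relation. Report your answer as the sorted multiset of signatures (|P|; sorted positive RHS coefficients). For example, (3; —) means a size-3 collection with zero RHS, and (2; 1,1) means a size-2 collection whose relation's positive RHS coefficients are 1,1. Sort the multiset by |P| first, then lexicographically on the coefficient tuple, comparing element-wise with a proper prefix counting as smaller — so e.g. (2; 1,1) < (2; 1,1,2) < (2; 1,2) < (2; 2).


The 18 primitive collections of Σ (r=9, n=3):

  • {7,8}:  v_{7} + v_{8} = 0  →  sig = (2; —)
  • {0,1}:  v_{0} + v_{1} = v_{3}  →  sig = (2; 1)
  • {0,7}:  v_{0} + v_{7} = v_{1}  →  sig = (2; 1)
  • {1,5}:  v_{1} + v_{5} = v_{8}  →  sig = (2; 1)
  • {1,8}:  v_{1} + v_{8} = v_{0}  →  sig = (2; 1)
  • {2,4}:  v_{2} + v_{4} = v_{5}  →  sig = (2; 1)
  • {4,7}:  v_{4} + v_{7} = v_{6}  →  sig = (2; 1)
  • {6,8}:  v_{6} + v_{8} = v_{4}  →  sig = (2; 1)
  • {1,4}:  v_{1} + v_{4} = v_{0} + v_{6}  →  sig = (2; 1,1)
  • {3,5}:  v_{3} + v_{5} = v_{0} + v_{8}  →  sig = (2; 1,1)
  • {5,7}:  v_{5} + v_{7} = v_{2} + v_{6}  →  sig = (2; 1,1)
  • {3,4}:  v_{3} + v_{4} = 2·v_{0} + v_{6}  →  sig = (2; 1,2)
  • {0,5}:  v_{0} + v_{5} = 2·v_{8}  →  sig = (2; 2)
  • {3,7}:  v_{3} + v_{7} = 2·v_{1}  →  sig = (2; 2)
  • {3,8}:  v_{3} + v_{8} = 2·v_{0}  →  sig = (2; 2)
  • {1,2,6}:  v_{1} + v_{2} + v_{6} = 0  →  sig = (3; —)
  • {0,2,6}:  v_{0} + v_{2} + v_{6} = v_{8}  →  sig = (3; 1)
  • {2,3,6}:  v_{2} + v_{3} + v_{6} = v_{0}  →  sig = (3; 1)

Sorted signature multiset PRS(X):
{ (2; —),  (2; 1) ×7,  (2; 1,1) ×3,  (2; 1,2),  (2; 2) ×3,  (3; —),  (3; 1) ×2 }


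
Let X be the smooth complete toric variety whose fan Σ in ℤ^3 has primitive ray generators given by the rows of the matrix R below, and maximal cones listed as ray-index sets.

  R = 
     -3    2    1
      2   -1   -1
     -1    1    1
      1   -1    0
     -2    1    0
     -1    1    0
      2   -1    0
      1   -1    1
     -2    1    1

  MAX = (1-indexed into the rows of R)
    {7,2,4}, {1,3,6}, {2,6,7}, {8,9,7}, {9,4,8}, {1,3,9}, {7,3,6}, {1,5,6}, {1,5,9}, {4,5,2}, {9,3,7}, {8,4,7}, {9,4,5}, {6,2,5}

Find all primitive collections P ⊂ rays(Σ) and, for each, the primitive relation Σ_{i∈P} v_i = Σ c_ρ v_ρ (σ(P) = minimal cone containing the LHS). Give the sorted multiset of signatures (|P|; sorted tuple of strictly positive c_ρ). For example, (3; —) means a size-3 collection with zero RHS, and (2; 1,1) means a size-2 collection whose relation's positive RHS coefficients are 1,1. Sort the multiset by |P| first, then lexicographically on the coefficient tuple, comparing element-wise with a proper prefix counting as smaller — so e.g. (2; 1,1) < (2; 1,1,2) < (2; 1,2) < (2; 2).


The 16 primitive collections of Σ (r=9, n=3):

  P = {2,9}:  v_{2} + v_{9} = 0 — sig = (2; —)
  P = {4,6}:  v_{4} + v_{6} = 0 — sig = (2; —)
  P = {5,7}:  v_{5} + v_{7} = 0 — sig = (2; —)
  P = {1,2}:  v_{1} + v_{2} = v_{6} — sig = (2; 1)
  P = {1,4}:  v_{1} + v_{4} = v_{9} — sig = (2; 1)
  P = {1,7}:  v_{1} + v_{7} = v_{3} — sig = (2; 1)
  P = {3,5}:  v_{3} + v_{5} = v_{1} — sig = (2; 1)
  P = {6,9}:  v_{6} + v_{9} = v_{1} — sig = (2; 1)
  P = {2,3}:  v_{2} + v_{3} = v_{6} + v_{7} — sig = (2; 1,1)
  P = {2,8}:  v_{2} + v_{8} = v_{4} + v_{7} — sig = (2; 1,1)
  P = {3,4}:  v_{3} + v_{4} = v_{7} + v_{9} — sig = (2; 1,1)
  P = {5,8}:  v_{5} + v_{8} = v_{4} + v_{9} — sig = (2; 1,1)
  P = {6,8}:  v_{6} + v_{8} = v_{7} + v_{9} — sig = (2; 1,1)
  P = {1,8}:  v_{1} + v_{8} = v_{7} + 2·v_{9} — sig = (2; 1,2)
  P = {3,8}:  v_{3} + v_{8} = 2·v_{7} + 2·v_{9} — sig = (2; 2,2)
  P = {4,7,9}:  v_{4} + v_{7} + v_{9} = v_{8} — sig = (3; 1)

Sorted signature multiset PRS(X):
[(2; —), (2; —), (2; —), (2; 1), (2; 1), (2; 1), (2; 1), (2; 1), (2; 1,1), (2; 1,1), (2; 1,1), (2; 1,1), (2; 1,1), (2; 1,2), (2; 2,2), (3; 1)]


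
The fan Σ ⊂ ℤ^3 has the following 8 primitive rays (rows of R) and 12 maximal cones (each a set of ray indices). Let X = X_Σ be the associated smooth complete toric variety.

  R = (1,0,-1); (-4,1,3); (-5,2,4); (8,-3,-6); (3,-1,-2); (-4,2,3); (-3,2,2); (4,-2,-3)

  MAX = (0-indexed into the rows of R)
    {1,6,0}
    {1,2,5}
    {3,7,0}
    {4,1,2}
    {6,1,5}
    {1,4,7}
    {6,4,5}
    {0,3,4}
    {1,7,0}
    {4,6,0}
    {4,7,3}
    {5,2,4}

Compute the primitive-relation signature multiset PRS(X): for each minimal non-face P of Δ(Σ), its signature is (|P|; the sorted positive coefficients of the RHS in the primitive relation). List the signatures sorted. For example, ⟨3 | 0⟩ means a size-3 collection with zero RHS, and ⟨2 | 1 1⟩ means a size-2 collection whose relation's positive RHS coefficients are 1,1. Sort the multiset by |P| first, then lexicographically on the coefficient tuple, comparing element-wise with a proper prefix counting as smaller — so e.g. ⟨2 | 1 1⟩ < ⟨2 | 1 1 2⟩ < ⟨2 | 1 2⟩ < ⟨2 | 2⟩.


Minimal non-faces — 14 found among 8 rays, 12 max cones:

  P = {5,7}:  v_{5} + v_{7} = 0  ⇒ sig = ⟨2 | 0⟩
  P = {0,2}:  v_{0} + v_{2} = v_{5}  ⇒ sig = ⟨2 | 1⟩
  P = {0,5}:  v_{0} + v_{5} = v_{6}  ⇒ sig = ⟨2 | 1⟩
  P = {1,3}:  v_{1} + v_{3} = v_{7}  ⇒ sig = ⟨2 | 1⟩
  P = {2,3}:  v_{2} + v_{3} = v_{4}  ⇒ sig = ⟨2 | 1⟩
  P = {6,7}:  v_{6} + v_{7} = v_{0}  ⇒ sig = ⟨2 | 1⟩
  P = {2,7}:  v_{2} + v_{7} = v_{1} + v_{4}  ⇒ sig = ⟨2 | 1 1⟩
  P = {3,5}:  v_{3} + v_{5} = v_{0} + v_{4}  ⇒ sig = ⟨2 | 1 1⟩
  P = {3,6}:  v_{3} + v_{6} = 2·v_{0} + v_{4}  ⇒ sig = ⟨2 | 1 2⟩
  P = {2,6}:  v_{2} + v_{6} = 2·v_{5}  ⇒ sig = ⟨2 | 2⟩
  P = {0,1,4}:  v_{0} + v_{1} + v_{4} = 0  ⇒ sig = ⟨3 | 0⟩
  P = {0,4,7}:  v_{0} + v_{4} + v_{7} = v_{3}  ⇒ sig = ⟨3 | 1⟩
  P = {1,4,5}:  v_{1} + v_{4} + v_{5} = v_{2}  ⇒ sig = ⟨3 | 1⟩
  P = {1,4,6}:  v_{1} + v_{4} + v_{6} = v_{5}  ⇒ sig = ⟨3 | 1⟩

Hence PRS(X_Σ) =
    ⟨2 | 0⟩
    ⟨2 | 1⟩
    ⟨2 | 1⟩
    ⟨2 | 1⟩
    ⟨2 | 1⟩
    ⟨2 | 1⟩
    ⟨2 | 1 1⟩
    ⟨2 | 1 1⟩
    ⟨2 | 1 2⟩
    ⟨2 | 2⟩
    ⟨3 | 0⟩
    ⟨3 | 1⟩
    ⟨3 | 1⟩
    ⟨3 | 1⟩


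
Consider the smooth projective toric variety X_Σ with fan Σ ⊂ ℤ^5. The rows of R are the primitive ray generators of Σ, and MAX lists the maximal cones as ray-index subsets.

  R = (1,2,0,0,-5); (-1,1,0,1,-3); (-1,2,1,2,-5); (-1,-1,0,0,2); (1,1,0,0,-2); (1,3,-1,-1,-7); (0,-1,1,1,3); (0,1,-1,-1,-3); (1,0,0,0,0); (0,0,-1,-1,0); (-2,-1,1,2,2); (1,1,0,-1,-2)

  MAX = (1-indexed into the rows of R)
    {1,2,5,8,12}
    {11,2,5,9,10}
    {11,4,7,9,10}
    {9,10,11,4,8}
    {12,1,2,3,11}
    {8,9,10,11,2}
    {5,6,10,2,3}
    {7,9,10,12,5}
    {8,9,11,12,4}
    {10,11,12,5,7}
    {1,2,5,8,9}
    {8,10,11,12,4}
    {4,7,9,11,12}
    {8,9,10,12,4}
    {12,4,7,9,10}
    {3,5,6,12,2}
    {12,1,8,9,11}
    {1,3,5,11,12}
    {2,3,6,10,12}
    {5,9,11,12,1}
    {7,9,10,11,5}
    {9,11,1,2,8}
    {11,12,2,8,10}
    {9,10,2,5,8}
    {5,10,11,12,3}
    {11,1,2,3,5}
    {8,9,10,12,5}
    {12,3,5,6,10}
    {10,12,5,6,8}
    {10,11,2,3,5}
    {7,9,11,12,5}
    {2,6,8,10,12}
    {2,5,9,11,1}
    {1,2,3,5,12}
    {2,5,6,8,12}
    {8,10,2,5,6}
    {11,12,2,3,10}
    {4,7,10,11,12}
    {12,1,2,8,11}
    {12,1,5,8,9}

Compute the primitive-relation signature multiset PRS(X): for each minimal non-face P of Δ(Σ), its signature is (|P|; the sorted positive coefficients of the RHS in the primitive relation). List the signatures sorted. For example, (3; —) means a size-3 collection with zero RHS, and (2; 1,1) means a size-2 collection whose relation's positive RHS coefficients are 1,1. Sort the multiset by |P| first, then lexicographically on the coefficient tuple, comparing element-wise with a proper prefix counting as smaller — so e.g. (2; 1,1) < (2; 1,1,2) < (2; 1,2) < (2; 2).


|primitive collections| = 21. Relations:

  P = {4,5}:  v_{4} + v_{5} = 0 ; sig = (2; —)
  P = {7,8}:  v_{7} + v_{8} = 0 ; sig = (2; —)
  P = {1,10}:  v_{1} + v_{10} = v_{5} + v_{8} ; sig = (2; 1,1)
  P = {2,4}:  v_{2} + v_{4} = v_{8} + v_{11} ; sig = (2; 1,1)
  P = {2,7}:  v_{2} + v_{7} = v_{5} + v_{11} ; sig = (2; 1,1)
  P = {6,11}:  v_{6} + v_{11} = v_{3} + v_{10} ; sig = (2; 1,1)
  P = {3,4}:  v_{3} + v_{4} = v_{2} + v_{11} + v_{12} ; sig = (2; 1,1,1)
  P = {3,9}:  v_{3} + v_{9} = v_{1} + v_{5} + v_{11} ; sig = (2; 1,1,1)
  P = {4,6}:  v_{4} + v_{6} = v_{2} + v_{10} + v_{12} ; sig = (2; 1,1,1)
  P = {1,4}:  v_{1} + v_{4} = v_{8} + v_{9} + v_{11} + v_{12} ; sig = (2; 1,1,1,1)
  P = {1,7}:  v_{1} + v_{7} = v_{5} + v_{9} + v_{11} + v_{12} ; sig = (2; 1,1,1,1)
  P = {1,6}:  v_{1} + v_{6} = v_{2} + 2·v_{5} + v_{8} + v_{12} ; sig = (2; 1,1,1,2)
  P = {6,7}:  v_{6} + v_{7} = 2·v_{5} + v_{10} + v_{11} + v_{12} ; sig = (2; 1,1,1,2)
  P = {3,8}:  v_{3} + v_{8} = 2·v_{2} + v_{12} ; sig = (2; 1,2)
  P = {6,9}:  v_{6} + v_{9} = 2·v_{5} + v_{8} ; sig = (2; 1,2)
  P = {3,7}:  v_{3} + v_{7} = 2·v_{5} + 2·v_{11} + v_{12} ; sig = (2; 1,2,2)
  P = {2,9,12}:  v_{2} + v_{9} + v_{12} = v_{1} ; sig = (3; 1)
  P = {5,8,11}:  v_{5} + v_{8} + v_{11} = v_{2} ; sig = (3; 1)
  P = {9,10,11,12}:  v_{9} + v_{10} + v_{11} + v_{12} = 0 ; sig = (4; —)
  P = {2,5,10,12}:  v_{2} + v_{5} + v_{10} + v_{12} = v_{6} ; sig = (4; 1)
  P = {2,5,11,12}:  v_{2} + v_{5} + v_{11} + v_{12} = v_{3} ; sig = (4; 1)

Sorted signature multiset PRS(X):
    (2; —)
    (2; —)
    (2; 1,1)
    (2; 1,1)
    (2; 1,1)
    (2; 1,1)
    (2; 1,1,1)
    (2; 1,1,1)
    (2; 1,1,1)
    (2; 1,1,1,1)
    (2; 1,1,1,1)
    (2; 1,1,1,2)
    (2; 1,1,1,2)
    (2; 1,2)
    (2; 1,2)
    (2; 1,2,2)
    (3; 1)
    (3; 1)
    (4; —)
    (4; 1)
    (4; 1)


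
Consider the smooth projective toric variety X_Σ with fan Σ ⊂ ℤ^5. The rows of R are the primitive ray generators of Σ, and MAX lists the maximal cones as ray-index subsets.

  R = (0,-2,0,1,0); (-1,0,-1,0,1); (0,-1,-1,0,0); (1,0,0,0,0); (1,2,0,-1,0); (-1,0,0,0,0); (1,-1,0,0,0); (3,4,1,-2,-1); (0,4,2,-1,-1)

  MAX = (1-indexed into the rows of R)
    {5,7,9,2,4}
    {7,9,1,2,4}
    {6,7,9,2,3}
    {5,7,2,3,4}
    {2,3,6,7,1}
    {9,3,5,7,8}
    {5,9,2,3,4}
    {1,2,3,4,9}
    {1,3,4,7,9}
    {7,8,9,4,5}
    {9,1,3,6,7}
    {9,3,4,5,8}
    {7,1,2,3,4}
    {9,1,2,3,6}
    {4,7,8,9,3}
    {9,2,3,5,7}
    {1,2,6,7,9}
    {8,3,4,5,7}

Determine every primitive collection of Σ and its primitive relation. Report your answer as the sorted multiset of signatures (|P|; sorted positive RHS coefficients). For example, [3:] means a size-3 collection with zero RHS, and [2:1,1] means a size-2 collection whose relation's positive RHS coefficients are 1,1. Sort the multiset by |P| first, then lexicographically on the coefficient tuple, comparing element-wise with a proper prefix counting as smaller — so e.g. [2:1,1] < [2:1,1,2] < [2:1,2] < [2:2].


|primitive collections| = 9. Relations:

  P = {4,6}:  v_{4} + v_{6} = 0 ; sig = [2:]
  P = {1,5}:  v_{1} + v_{5} = v_{4} ; sig = [2:1]
  P = {5,6}:  v_{5} + v_{6} = v_{2} + v_{3} + v_{7} + v_{9} ; sig = [2:1,1,1,1]
  P = {6,8}:  v_{6} + v_{8} = v_{3} + v_{5} + v_{7} + v_{9} ; sig = [2:1,1,1,1]
  P = {1,8}:  v_{1} + v_{8} = v_{3} + 2·v_{4} + v_{7} + v_{9} ; sig = [2:1,1,1,2]
  P = {2,8}:  v_{2} + v_{8} = 2·v_{5} ; sig = [2:2]
  P = {1,2,3,7,9}:  v_{1} + v_{2} + v_{3} + v_{7} + v_{9} = 0 ; sig = [5:]
  P = {2,3,4,7,9}:  v_{2} + v_{3} + v_{4} + v_{7} + v_{9} = v_{5} ; sig = [5:1]
  P = {3,4,5,7,9}:  v_{3} + v_{4} + v_{5} + v_{7} + v_{9} = v_{8} ; sig = [5:1]

Sorted signature multiset PRS(X):
[[2:], [2:1], [2:1,1,1,1], [2:1,1,1,1], [2:1,1,1,2], [2:2], [5:], [5:1], [5:1]]


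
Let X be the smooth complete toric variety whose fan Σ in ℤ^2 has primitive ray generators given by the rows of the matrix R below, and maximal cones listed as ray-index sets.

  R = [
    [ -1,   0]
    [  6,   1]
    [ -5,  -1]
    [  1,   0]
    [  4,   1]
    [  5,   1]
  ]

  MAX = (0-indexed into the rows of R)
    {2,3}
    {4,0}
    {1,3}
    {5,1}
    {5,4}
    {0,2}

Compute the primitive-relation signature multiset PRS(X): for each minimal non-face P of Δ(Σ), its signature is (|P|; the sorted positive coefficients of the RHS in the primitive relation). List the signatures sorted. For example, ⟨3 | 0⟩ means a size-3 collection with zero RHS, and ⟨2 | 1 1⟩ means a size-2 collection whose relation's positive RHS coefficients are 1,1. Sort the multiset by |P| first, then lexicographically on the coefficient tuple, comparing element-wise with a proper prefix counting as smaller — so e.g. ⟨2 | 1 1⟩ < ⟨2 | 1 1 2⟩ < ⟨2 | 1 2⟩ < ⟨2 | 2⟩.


|primitive collections| = 9. Relations:

  P={0,3}:  v_{0} + v_{3} = 0  ⟹  sig = ⟨2 | 0⟩
  P={2,5}:  v_{2} + v_{5} = 0  ⟹  sig = ⟨2 | 0⟩
  P={0,1}:  v_{0} + v_{1} = v_{5}  ⟹  sig = ⟨2 | 1⟩
  P={0,5}:  v_{0} + v_{5} = v_{4}  ⟹  sig = ⟨2 | 1⟩
  P={1,2}:  v_{1} + v_{2} = v_{3}  ⟹  sig = ⟨2 | 1⟩
  P={2,4}:  v_{2} + v_{4} = v_{0}  ⟹  sig = ⟨2 | 1⟩
  P={3,4}:  v_{3} + v_{4} = v_{5}  ⟹  sig = ⟨2 | 1⟩
  P={3,5}:  v_{3} + v_{5} = v_{1}  ⟹  sig = ⟨2 | 1⟩
  P={1,4}:  v_{1} + v_{4} = 2·v_{5}  ⟹  sig = ⟨2 | 2⟩

Hence PRS(X_Σ) =
[⟨2 | 0⟩, ⟨2 | 0⟩, ⟨2 | 1⟩, ⟨2 | 1⟩, ⟨2 | 1⟩, ⟨2 | 1⟩, ⟨2 | 1⟩, ⟨2 | 1⟩, ⟨2 | 2⟩]


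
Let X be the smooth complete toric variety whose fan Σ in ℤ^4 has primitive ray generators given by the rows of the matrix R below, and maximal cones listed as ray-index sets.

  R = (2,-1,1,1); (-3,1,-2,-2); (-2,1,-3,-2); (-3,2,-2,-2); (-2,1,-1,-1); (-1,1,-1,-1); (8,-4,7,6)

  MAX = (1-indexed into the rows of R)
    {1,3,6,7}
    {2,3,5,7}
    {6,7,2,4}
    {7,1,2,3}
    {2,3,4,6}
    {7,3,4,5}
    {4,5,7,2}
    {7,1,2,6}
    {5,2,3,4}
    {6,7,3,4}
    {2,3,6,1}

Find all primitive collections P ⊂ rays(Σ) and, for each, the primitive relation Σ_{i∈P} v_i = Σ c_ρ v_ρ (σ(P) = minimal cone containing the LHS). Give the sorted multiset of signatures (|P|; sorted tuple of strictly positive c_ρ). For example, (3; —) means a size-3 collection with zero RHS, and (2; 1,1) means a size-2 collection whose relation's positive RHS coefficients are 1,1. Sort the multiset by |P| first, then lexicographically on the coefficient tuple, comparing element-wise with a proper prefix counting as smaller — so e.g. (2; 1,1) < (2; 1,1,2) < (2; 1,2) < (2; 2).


Σ has 5 primitive collections:

  P={1,5}:  v_{1} + v_{5} = 0  →  sig = (2; —)
  P={1,4}:  v_{1} + v_{4} = v_{6}  →  sig = (2; 1)
  P={5,6}:  v_{5} + v_{6} = v_{4}  →  sig = (2; 1)
  P={2,3,4,7}:  v_{2} + v_{3} + v_{4} + v_{7} = 0  →  sig = (4; —)
  P={2,3,6,7}:  v_{2} + v_{3} + v_{6} + v_{7} = v_{1}  →  sig = (4; 1)

so the primitive-relation signature multiset is
{ (2; —),  (2; 1) ×2,  (4; —),  (4; 1) }


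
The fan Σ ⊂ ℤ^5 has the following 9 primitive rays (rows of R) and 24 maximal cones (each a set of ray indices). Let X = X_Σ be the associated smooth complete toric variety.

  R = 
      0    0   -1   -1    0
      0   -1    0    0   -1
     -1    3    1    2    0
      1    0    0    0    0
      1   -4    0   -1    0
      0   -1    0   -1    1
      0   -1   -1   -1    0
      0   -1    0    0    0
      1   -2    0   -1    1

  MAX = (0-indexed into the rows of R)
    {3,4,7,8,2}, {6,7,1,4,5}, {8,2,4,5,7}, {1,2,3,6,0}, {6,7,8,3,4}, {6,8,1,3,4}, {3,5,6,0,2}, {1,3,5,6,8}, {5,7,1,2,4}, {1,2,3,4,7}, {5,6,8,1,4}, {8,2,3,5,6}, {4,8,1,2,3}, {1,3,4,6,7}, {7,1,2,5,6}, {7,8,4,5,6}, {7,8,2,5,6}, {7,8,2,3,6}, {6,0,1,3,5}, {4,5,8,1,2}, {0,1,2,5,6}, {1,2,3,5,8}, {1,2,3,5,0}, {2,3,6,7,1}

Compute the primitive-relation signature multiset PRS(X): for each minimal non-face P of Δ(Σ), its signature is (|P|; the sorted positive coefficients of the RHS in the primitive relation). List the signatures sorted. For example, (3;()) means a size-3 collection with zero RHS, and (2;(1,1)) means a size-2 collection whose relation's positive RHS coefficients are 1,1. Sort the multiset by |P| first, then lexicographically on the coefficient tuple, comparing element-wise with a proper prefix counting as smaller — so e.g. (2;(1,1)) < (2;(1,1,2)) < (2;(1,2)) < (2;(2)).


9 minimal non-faces of Δ(Σ) (on 9 rays):

  • {0,7}:  v_{0} + v_{7} = v_{6}  ⇒ sig = (2;(1))
  • {0,4}:  v_{0} + v_{4} = v_{1} + v_{6} + v_{8}  ⇒ sig = (2;(1,1,1))
  • {0,8}:  v_{0} + v_{8} = v_{3} + v_{5} + v_{6}  ⇒ sig = (2;(1,1,1))
  • {1,7,8}:  v_{1} + v_{7} + v_{8} = v_{4}  ⇒ sig = (3;(1))
  • {3,5,7}:  v_{3} + v_{5} + v_{7} = v_{8}  ⇒ sig = (3;(1))
  • {3,4,5}:  v_{3} + v_{4} + v_{5} = v_{1} + 2·v_{8}  ⇒ sig = (3;(1,2))
  • {2,4,6}:  v_{2} + v_{4} + v_{6} = 2·v_{7}  ⇒ sig = (3;(2))
  • {1,2,6,8}:  v_{1} + v_{2} + v_{6} + v_{8} = v_{7}  ⇒ sig = (4;(1))
  • {1,2,3,5,6}:  v_{1} + v_{2} + v_{3} + v_{5} + v_{6} = 0  ⇒ sig = (5;())

Sorted signature multiset PRS(X):
{ (2;(1)),  (2;(1,1,1)) ×2,  (3;(1)) ×2,  (3;(1,2)),  (3;(2)),  (4;(1)),  (5;()) }
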